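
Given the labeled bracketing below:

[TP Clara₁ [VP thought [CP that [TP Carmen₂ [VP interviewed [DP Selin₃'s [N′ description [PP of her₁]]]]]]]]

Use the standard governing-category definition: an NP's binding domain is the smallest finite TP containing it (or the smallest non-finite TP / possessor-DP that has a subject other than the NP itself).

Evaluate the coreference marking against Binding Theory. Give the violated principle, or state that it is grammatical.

The two coindexed NPs are *Clara₁* and *her₁*.
*her₁* is a pronoun; its binding domain is the possessed DP, whose subject is Selin₃. Within that domain it is c-commanded only by *Selin₃*, which carries a different index — the pronoun is free locally, so Principle B holds.
*Clara₁* is an R-expression; *her₁* does not c-command it, and no other NP shares its index, so Principle C is satisfied.
All principles are respected.

grammatical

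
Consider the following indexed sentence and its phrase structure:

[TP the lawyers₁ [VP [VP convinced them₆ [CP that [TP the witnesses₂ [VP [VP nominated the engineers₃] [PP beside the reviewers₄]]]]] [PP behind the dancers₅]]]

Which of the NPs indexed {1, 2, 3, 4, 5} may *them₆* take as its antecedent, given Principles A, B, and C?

*them* is a pronoun, so Principle B applies: it must be free in its binding domain.
Binding domain of *them₆*: the matrix TP, whose subject is the lawyers₁.
*the lawyers₁* c-commands the pronoun within its binding domain → coindexation would violate Principle B.
*the witnesses₂*: the pronoun c-commands this R-expression → coindexation would violate Principle C on *the witnesses₂*.
*the engineers₃*: the pronoun c-commands this R-expression → coindexation would violate Principle C on *the engineers₃*.
*the reviewers₄*: the pronoun c-commands this R-expression → coindexation would violate Principle C on *the reviewers₄*.
*the dancers₅* and the pronoun do not c-command one another → neither Principle B nor Principle C is at stake; coindexation permitted.

{5}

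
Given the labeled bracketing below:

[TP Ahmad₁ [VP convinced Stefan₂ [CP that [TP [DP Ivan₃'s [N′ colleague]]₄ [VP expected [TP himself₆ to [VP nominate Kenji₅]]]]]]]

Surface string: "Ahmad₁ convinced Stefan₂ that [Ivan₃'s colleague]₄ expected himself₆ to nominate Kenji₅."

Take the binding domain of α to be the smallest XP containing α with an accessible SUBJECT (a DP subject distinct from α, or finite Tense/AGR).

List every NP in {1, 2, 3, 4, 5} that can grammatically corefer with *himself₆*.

*himself* is an anaphor, so Principle A applies: it must be bound in its binding domain.
Binding domain of *himself₆*: the embedded TP, whose subject is [Ivan₃'s colleague]₄.
*Ahmad₁* c-commands the anaphor but is outside its binding domain → cannot satisfy Principle A.
*Stefan₂* c-commands the anaphor but is outside its binding domain → cannot satisfy Principle A.
*Ivan₃* does not c-command the anaphor → cannot bind it.
*[Ivan₃'s colleague]₄* c-commands the anaphor within its binding domain → licit binder.
*Kenji₅* does not c-command the anaphor → cannot bind it.

{4}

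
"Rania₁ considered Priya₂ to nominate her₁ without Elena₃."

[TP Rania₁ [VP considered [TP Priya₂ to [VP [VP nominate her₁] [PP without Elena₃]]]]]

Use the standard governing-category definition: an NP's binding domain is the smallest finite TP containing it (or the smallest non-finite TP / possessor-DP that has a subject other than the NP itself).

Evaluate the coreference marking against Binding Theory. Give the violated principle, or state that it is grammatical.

The two coindexed NPs are *Rania₁* and *her₁*.
*her₁* is a pronoun; its binding domain is the embedded TP, whose subject is Priya₂. Within that domain it is c-commanded only by *Priya₂*, which carries a different index — the pronoun is free locally, so Principle B holds.
*Rania₁* is an R-expression; *her₁* does not c-command it, and no other NP shares its index, so Principle C is satisfied.
All principles are respected.

grammatical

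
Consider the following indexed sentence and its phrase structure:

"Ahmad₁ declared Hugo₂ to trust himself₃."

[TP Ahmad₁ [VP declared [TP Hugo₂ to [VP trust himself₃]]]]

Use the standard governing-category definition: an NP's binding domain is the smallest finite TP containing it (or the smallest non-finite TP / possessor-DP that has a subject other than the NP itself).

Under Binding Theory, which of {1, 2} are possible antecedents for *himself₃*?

*himself* is an anaphor, so Principle A applies: it must be bound in its binding domain.
Binding domain of *himself₃*: the embedded TP, whose subject is Hugo₂.
*Ahmad₁* c-commands the anaphor but is outside its binding domain → cannot satisfy Principle A.
*Hugo₂* c-commands the anaphor within its binding domain → licit binder.

{2}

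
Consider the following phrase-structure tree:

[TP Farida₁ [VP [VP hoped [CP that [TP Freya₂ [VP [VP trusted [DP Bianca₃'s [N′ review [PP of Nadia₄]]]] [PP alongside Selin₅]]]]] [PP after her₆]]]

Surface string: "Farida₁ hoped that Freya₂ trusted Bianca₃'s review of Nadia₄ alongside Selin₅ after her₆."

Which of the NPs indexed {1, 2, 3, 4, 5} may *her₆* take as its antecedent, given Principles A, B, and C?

{2, 3, 4, 5}

*her* is a pronoun, so Principle B applies: it must be free in its binding domain.
Binding domain of *her₆*: the matrix TP, whose subject is Farida₁.
*Farida₁* c-commands the pronoun within its binding domain → coindexation would violate Principle B.
*Freya₂* and the pronoun do not c-command one another → neither Principle B nor Principle C is at stake; coindexation permitted.
*Bianca₃* and the pronoun do not c-command one another → neither Principle B nor Principle C is at stake; coindexation permitted.
*Nadia₄* and the pronoun do not c-command one another → neither Principle B nor Principle C is at stake; coindexation permitted.
*Selin₅* and the pronoun do not c-command one another → neither Principle B nor Principle C is at stake; coindexation permitted.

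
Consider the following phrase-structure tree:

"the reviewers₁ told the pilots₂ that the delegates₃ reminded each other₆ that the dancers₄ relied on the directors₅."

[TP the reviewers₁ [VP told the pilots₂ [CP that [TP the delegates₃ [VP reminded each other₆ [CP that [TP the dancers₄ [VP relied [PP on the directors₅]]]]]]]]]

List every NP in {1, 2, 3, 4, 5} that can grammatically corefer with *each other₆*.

{3}

*each other* is an anaphor, so Principle A applies: it must be bound in its binding domain.
Binding domain of *each other₆*: the embedded TP, whose subject is the delegates₃.
*the reviewers₁* c-commands the anaphor but is outside its binding domain → cannot satisfy Principle A.
*the pilots₂* c-commands the anaphor but is outside its binding domain → cannot satisfy Principle A.
*the delegates₃* c-commands the anaphor within its binding domain → licit binder.
*the dancers₄* does not c-command the anaphor → cannot bind it.
*the directors₅* does not c-command the anaphor → cannot bind it.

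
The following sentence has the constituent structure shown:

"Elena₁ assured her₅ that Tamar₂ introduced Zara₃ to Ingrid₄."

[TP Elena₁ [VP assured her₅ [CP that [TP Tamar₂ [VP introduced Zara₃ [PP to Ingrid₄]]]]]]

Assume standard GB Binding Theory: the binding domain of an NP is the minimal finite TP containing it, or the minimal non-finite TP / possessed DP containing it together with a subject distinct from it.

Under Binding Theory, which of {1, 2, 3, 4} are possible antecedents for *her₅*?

*her* is a pronoun, so Principle B applies: it must be free in its binding domain.
Binding domain of *her₅*: the matrix TP, whose subject is Elena₁.
*Elena₁* c-commands the pronoun within its binding domain → coindexation would violate Principle B.
*Tamar₂*: the pronoun c-commands this R-expression → coindexation would violate Principle C on *Tamar₂*.
*Zara₃*: the pronoun c-commands this R-expression → coindexation would violate Principle C on *Zara₃*.
*Ingrid₄*: the pronoun c-commands this R-expression → coindexation would violate Principle C on *Ingrid₄*.

none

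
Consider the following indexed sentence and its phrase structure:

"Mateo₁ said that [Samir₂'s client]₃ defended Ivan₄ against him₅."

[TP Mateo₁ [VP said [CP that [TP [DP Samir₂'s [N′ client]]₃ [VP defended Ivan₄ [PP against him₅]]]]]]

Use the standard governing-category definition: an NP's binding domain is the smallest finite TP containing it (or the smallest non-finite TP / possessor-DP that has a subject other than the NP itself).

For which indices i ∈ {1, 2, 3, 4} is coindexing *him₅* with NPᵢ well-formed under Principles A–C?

{1, 2}

*him* is a pronoun, so Principle B applies: it must be free in its binding domain.
Binding domain of *him₅*: the embedded TP, whose subject is [Samir₂'s client]₃.
*Mateo₁* c-commands the pronoun but from outside its binding domain, and is not c-commanded by it → coindexation permitted.
*Samir₂* and the pronoun do not c-command one another → neither Principle B nor Principle C is at stake; coindexation permitted.
*[Samir₂'s client]₃* c-commands the pronoun within its binding domain → coindexation would violate Principle B.
*Ivan₄* c-commands the pronoun within its binding domain → coindexation would violate Principle B.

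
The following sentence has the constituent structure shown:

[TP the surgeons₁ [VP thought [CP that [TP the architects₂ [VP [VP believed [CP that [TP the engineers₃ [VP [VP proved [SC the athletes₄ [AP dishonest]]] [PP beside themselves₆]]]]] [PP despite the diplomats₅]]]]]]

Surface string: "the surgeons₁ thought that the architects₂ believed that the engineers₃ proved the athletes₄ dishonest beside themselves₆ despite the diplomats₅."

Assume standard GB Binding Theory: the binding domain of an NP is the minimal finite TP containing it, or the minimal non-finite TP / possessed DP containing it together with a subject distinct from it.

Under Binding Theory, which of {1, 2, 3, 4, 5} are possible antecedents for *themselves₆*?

{3}

*themselves* is an anaphor, so Principle A applies: it must be bound in its binding domain.
Binding domain of *themselves₆*: the embedded TP, whose subject is the engineers₃.
*the surgeons₁* c-commands the anaphor but is outside its binding domain → cannot satisfy Principle A.
*the architects₂* c-commands the anaphor but is outside its binding domain → cannot satisfy Principle A.
*the engineers₃* c-commands the anaphor within its binding domain → licit binder.
*the athletes₄* does not c-command the anaphor → cannot bind it.
*the diplomats₅* does not c-command the anaphor → cannot bind it.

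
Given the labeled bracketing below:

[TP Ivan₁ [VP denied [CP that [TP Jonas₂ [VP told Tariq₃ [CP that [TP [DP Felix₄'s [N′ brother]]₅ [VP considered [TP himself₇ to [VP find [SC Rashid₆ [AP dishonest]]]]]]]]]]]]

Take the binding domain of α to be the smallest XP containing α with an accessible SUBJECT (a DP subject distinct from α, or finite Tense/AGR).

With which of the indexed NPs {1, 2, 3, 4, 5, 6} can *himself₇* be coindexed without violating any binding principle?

{5}

*himself* is an anaphor, so Principle A applies: it must be bound in its binding domain.
Binding domain of *himself₇*: the embedded TP, whose subject is [Felix₄'s brother]₅.
*Ivan₁* c-commands the anaphor but is outside its binding domain → cannot satisfy Principle A.
*Jonas₂* c-commands the anaphor but is outside its binding domain → cannot satisfy Principle A.
*Tariq₃* c-commands the anaphor but is outside its binding domain → cannot satisfy Principle A.
*Felix₄* does not c-command the anaphor → cannot bind it.
*[Felix₄'s brother]₅* c-commands the anaphor within its binding domain → licit binder.
*Rashid₆* does not c-command the anaphor → cannot bind it.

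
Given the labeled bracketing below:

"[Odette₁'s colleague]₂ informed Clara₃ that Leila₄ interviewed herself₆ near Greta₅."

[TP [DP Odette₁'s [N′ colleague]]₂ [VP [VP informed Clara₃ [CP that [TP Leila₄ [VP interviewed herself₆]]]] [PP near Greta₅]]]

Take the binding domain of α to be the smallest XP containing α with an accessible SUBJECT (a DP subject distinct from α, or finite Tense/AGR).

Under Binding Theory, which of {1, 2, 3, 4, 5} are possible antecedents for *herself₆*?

*herself* is an anaphor, so Principle A applies: it must be bound in its binding domain.
Binding domain of *herself₆*: the embedded TP, whose subject is Leila₄.
*Odette₁* does not c-command the anaphor → cannot bind it.
*[Odette₁'s colleague]₂* c-commands the anaphor but is outside its binding domain → cannot satisfy Principle A.
*Clara₃* c-commands the anaphor but is outside its binding domain → cannot satisfy Principle A.
*Leila₄* c-commands the anaphor within its binding domain → licit binder.
*Greta₅* does not c-command the anaphor → cannot bind it.

{4}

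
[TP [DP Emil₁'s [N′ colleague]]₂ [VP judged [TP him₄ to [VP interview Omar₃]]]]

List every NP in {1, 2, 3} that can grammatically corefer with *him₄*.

*him* is a pronoun, so Principle B applies: it must be free in its binding domain.
Binding domain of *him₄*: the matrix TP, whose subject is [Emil₁'s colleague]₂.
*Emil₁* and the pronoun do not c-command one another → neither Principle B nor Principle C is at stake; coindexation permitted.
*[Emil₁'s colleague]₂* c-commands the pronoun within its binding domain → coindexation would violate Principle B.
*Omar₃*: the pronoun c-commands this R-expression → coindexation would violate Principle C on *Omar₃*.

{1}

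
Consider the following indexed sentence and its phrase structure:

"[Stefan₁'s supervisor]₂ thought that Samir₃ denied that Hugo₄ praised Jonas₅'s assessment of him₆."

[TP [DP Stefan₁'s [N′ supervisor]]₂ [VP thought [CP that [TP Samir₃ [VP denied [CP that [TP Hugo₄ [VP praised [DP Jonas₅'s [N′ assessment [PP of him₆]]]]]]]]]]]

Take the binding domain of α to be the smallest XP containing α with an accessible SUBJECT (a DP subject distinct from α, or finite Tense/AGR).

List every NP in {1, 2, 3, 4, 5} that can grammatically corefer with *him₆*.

{1, 2, 3, 4}

*him* is a pronoun, so Principle B applies: it must be free in its binding domain.
Binding domain of *him₆*: the possessed DP, whose subject is Jonas₅.
*Stefan₁* and the pronoun do not c-command one another → neither Principle B nor Principle C is at stake; coindexation permitted.
*[Stefan₁'s supervisor]₂* c-commands the pronoun but from outside its binding domain, and is not c-commanded by it → coindexation permitted.
*Samir₃* c-commands the pronoun but from outside its binding domain, and is not c-commanded by it → coindexation permitted.
*Hugo₄* c-commands the pronoun but from outside its binding domain, and is not c-commanded by it → coindexation permitted.
*Jonas₅* c-commands the pronoun within its binding domain → coindexation would violate Principle B.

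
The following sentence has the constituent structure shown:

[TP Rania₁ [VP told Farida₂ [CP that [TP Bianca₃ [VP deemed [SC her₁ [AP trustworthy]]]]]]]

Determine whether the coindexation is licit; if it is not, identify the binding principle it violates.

grammatical

The two coindexed NPs are *Rania₁* and *her₁*.
*her₁* is a pronoun; its binding domain is the embedded TP, whose subject is Bianca₃. Within that domain it is c-commanded only by *Bianca₃*, which carries a different index — the pronoun is free locally, so Principle B holds.
*Rania₁* is an R-expression; *her₁* does not c-command it, and no other NP shares its index, so Principle C is satisfied.
All principles are respected.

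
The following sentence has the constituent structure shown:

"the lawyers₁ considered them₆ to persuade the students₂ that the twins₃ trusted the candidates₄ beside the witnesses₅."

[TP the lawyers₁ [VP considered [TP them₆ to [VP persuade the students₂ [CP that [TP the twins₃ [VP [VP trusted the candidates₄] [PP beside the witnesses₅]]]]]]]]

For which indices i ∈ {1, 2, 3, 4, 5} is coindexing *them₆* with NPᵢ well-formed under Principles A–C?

*them* is a pronoun, so Principle B applies: it must be free in its binding domain.
Binding domain of *them₆*: the matrix TP, whose subject is the lawyers₁.
*the lawyers₁* c-commands the pronoun within its binding domain → coindexation would violate Principle B.
*the students₂*: the pronoun c-commands this R-expression → coindexation would violate Principle C on *the students₂*.
*the twins₃*: the pronoun c-commands this R-expression → coindexation would violate Principle C on *the twins₃*.
*the candidates₄*: the pronoun c-commands this R-expression → coindexation would violate Principle C on *the candidates₄*.
*the witnesses₅*: the pronoun c-commands this R-expression → coindexation would violate Principle C on *the witnesses₅*.

none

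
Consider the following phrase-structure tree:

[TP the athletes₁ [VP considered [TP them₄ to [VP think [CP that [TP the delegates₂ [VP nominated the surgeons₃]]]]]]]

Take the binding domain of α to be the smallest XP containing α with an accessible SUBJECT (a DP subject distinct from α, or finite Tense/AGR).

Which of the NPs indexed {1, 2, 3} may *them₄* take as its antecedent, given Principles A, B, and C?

none

*them* is a pronoun, so Principle B applies: it must be free in its binding domain.
Binding domain of *them₄*: the matrix TP, whose subject is the athletes₁.
*the athletes₁* c-commands the pronoun within its binding domain → coindexation would violate Principle B.
*the delegates₂*: the pronoun c-commands this R-expression → coindexation would violate Principle C on *the delegates₂*.
*the surgeons₃*: the pronoun c-commands this R-expression → coindexation would violate Principle C on *the surgeons₃*.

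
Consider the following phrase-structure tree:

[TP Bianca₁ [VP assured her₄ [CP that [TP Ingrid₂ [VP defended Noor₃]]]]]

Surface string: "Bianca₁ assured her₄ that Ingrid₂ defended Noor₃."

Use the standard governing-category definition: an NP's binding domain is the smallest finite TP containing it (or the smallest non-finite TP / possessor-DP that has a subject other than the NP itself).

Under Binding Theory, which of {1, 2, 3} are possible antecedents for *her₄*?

*her* is a pronoun, so Principle B applies: it must be free in its binding domain.
Binding domain of *her₄*: the matrix TP, whose subject is Bianca₁.
*Bianca₁* c-commands the pronoun within its binding domain → coindexation would violate Principle B.
*Ingrid₂*: the pronoun c-commands this R-expression → coindexation would violate Principle C on *Ingrid₂*.
*Noor₃*: the pronoun c-commands this R-expression → coindexation would violate Principle C on *Noor₃*.

none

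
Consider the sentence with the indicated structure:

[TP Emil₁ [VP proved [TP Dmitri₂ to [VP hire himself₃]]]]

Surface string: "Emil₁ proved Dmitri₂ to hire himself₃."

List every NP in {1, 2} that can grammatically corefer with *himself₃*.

{2}

*himself* is an anaphor, so Principle A applies: it must be bound in its binding domain.
Binding domain of *himself₃*: the embedded TP, whose subject is Dmitri₂.
*Emil₁* c-commands the anaphor but is outside its binding domain → cannot satisfy Principle A.
*Dmitri₂* c-commands the anaphor within its binding domain → licit binder.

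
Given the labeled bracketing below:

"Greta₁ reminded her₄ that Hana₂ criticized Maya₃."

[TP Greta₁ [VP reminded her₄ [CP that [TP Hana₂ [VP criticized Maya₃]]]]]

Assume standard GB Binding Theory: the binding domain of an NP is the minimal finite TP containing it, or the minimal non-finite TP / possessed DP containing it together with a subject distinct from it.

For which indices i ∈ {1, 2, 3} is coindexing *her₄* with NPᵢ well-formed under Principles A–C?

none

*her* is a pronoun, so Principle B applies: it must be free in its binding domain.
Binding domain of *her₄*: the matrix TP, whose subject is Greta₁.
*Greta₁* c-commands the pronoun within its binding domain → coindexation would violate Principle B.
*Hana₂*: the pronoun c-commands this R-expression → coindexation would violate Principle C on *Hana₂*.
*Maya₃*: the pronoun c-commands this R-expression → coindexation would violate Principle C on *Maya₃*.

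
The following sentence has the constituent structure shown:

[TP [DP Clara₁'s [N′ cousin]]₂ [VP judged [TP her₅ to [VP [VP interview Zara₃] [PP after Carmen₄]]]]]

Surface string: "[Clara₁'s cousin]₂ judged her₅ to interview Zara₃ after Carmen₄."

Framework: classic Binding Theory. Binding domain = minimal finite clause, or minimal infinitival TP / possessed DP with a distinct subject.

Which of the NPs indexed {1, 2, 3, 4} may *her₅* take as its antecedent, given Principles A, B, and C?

{1}

*her* is a pronoun, so Principle B applies: it must be free in its binding domain.
Binding domain of *her₅*: the matrix TP, whose subject is [Clara₁'s cousin]₂.
*Clara₁* and the pronoun do not c-command one another → neither Principle B nor Principle C is at stake; coindexation permitted.
*[Clara₁'s cousin]₂* c-commands the pronoun within its binding domain → coindexation would violate Principle B.
*Zara₃*: the pronoun c-commands this R-expression → coindexation would violate Principle C on *Zara₃*.
*Carmen₄*: the pronoun c-commands this R-expression → coindexation would violate Principle C on *Carmen₄*.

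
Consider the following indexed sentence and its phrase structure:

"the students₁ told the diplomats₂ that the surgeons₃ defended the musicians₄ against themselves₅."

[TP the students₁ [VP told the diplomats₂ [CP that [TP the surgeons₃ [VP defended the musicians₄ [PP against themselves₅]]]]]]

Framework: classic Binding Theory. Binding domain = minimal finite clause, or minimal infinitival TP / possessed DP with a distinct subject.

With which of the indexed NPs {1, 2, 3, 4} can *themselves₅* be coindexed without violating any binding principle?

{3, 4}

*themselves* is an anaphor, so Principle A applies: it must be bound in its binding domain.
Binding domain of *themselves₅*: the embedded TP, whose subject is the surgeons₃.
*the students₁* c-commands the anaphor but is outside its binding domain → cannot satisfy Principle A.
*the diplomats₂* c-commands the anaphor but is outside its binding domain → cannot satisfy Principle A.
*the surgeons₃* c-commands the anaphor within its binding domain → licit binder.
*the musicians₄* c-commands the anaphor within its binding domain → licit binder.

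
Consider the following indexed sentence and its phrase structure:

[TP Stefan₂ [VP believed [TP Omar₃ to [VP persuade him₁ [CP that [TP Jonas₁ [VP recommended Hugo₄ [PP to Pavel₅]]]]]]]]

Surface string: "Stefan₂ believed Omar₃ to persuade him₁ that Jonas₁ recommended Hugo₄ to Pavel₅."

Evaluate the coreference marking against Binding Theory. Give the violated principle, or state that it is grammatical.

Principle C

The two coindexed NPs are *him₁* and *Jonas₁*.
*Jonas₁* is an R-expression. Principle C requires it to be free everywhere.
*him₁* c-commands it and carries the same index.
The R-expression is bound → Principle C violation.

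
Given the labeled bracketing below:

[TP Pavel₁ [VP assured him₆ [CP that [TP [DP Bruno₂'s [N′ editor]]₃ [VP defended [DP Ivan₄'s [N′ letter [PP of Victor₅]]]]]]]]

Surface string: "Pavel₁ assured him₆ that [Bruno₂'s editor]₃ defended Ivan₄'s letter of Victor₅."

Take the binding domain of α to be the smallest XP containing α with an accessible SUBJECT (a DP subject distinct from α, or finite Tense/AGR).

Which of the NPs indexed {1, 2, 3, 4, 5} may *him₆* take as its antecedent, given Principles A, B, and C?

*him* is a pronoun, so Principle B applies: it must be free in its binding domain.
Binding domain of *him₆*: the matrix TP, whose subject is Pavel₁.
*Pavel₁* c-commands the pronoun within its binding domain → coindexation would violate Principle B.
*Bruno₂*: the pronoun c-commands this R-expression → coindexation would violate Principle C on *Bruno₂*.
*[Bruno₂'s editor]₃*: the pronoun c-commands this R-expression → coindexation would violate Principle C on *[Bruno₂'s editor]₃*.
*Ivan₄*: the pronoun c-commands this R-expression → coindexation would violate Principle C on *Ivan₄*.
*Victor₅*: the pronoun c-commands this R-expression → coindexation would violate Principle C on *Victor₅*.

none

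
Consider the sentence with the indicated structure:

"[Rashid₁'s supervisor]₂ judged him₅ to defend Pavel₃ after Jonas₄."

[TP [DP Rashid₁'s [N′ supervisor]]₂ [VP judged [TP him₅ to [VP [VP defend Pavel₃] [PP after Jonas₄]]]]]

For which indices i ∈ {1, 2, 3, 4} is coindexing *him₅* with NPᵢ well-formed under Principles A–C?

*him* is a pronoun, so Principle B applies: it must be free in its binding domain.
Binding domain of *him₅*: the matrix TP, whose subject is [Rashid₁'s supervisor]₂.
*Rashid₁* and the pronoun do not c-command one another → neither Principle B nor Principle C is at stake; coindexation permitted.
*[Rashid₁'s supervisor]₂* c-commands the pronoun within its binding domain → coindexation would violate Principle B.
*Pavel₃*: the pronoun c-commands this R-expression → coindexation would violate Principle C on *Pavel₃*.
*Jonas₄*: the pronoun c-commands this R-expression → coindexation would violate Principle C on *Jonas₄*.

{1}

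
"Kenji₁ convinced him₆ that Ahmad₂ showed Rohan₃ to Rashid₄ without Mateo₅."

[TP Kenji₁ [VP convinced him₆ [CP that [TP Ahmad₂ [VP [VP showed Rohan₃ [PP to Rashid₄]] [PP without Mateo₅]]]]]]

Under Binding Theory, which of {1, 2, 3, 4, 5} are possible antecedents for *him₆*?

none

*him* is a pronoun, so Principle B applies: it must be free in its binding domain.
Binding domain of *him₆*: the matrix TP, whose subject is Kenji₁.
*Kenji₁* c-commands the pronoun within its binding domain → coindexation would violate Principle B.
*Ahmad₂*: the pronoun c-commands this R-expression → coindexation would violate Principle C on *Ahmad₂*.
*Rohan₃*: the pronoun c-commands this R-expression → coindexation would violate Principle C on *Rohan₃*.
*Rashid₄*: the pronoun c-commands this R-expression → coindexation would violate Principle C on *Rashid₄*.
*Mateo₅*: the pronoun c-commands this R-expression → coindexation would violate Principle C on *Mateo₅*.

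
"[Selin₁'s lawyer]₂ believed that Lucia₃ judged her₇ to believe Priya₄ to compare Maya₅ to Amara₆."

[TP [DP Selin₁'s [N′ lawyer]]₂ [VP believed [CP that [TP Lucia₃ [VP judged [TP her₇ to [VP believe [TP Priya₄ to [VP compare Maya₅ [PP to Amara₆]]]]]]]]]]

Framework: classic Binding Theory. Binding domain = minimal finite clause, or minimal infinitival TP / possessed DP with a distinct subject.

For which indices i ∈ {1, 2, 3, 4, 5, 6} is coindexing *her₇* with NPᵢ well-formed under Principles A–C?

{1, 2}

*her* is a pronoun, so Principle B applies: it must be free in its binding domain.
Binding domain of *her₇*: the embedded TP, whose subject is Lucia₃.
*Selin₁* and the pronoun do not c-command one another → neither Principle B nor Principle C is at stake; coindexation permitted.
*[Selin₁'s lawyer]₂* c-commands the pronoun but from outside its binding domain, and is not c-commanded by it → coindexation permitted.
*Lucia₃* c-commands the pronoun within its binding domain → coindexation would violate Principle B.
*Priya₄*: the pronoun c-commands this R-expression → coindexation would violate Principle C on *Priya₄*.
*Maya₅*: the pronoun c-commands this R-expression → coindexation would violate Principle C on *Maya₅*.
*Amara₆*: the pronoun c-commands this R-expression → coindexation would violate Principle C on *Amara₆*.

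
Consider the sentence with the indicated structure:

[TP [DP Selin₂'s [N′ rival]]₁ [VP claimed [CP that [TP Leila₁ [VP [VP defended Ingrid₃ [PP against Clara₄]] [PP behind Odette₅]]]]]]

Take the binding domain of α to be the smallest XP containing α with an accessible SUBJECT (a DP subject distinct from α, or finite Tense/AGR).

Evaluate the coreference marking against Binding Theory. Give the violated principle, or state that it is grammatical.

The two coindexed NPs are *[Selin₂'s rival]₁* and *Leila₁*.
*Leila₁* is an R-expression. Principle C requires it to be free everywhere.
*[Selin₂'s rival]₁* c-commands it and carries the same index.
The R-expression is bound → Principle C violation.

Principle C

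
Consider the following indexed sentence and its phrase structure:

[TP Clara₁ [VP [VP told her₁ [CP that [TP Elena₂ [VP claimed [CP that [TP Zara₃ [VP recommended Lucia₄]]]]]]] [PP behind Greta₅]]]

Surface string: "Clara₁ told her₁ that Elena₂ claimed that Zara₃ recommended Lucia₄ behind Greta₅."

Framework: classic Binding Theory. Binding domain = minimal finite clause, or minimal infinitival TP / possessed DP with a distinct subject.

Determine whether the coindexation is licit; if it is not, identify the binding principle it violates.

Principle B

The two coindexed NPs are *Clara₁* and *her₁*.
*her₁* is a pronoun. Its binding domain is the matrix TP, whose subject is Clara₁.
*Clara₁* c-commands it within that domain and carries the same index.
The pronoun is locally bound → Principle B violation.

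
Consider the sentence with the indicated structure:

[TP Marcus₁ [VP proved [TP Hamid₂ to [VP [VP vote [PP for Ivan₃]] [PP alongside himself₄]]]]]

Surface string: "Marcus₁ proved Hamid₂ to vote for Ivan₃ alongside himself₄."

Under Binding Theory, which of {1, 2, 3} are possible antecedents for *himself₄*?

{2}

*himself* is an anaphor, so Principle A applies: it must be bound in its binding domain.
Binding domain of *himself₄*: the embedded TP, whose subject is Hamid₂.
*Marcus₁* c-commands the anaphor but is outside its binding domain → cannot satisfy Principle A.
*Hamid₂* c-commands the anaphor within its binding domain → licit binder.
*Ivan₃* does not c-command the anaphor → cannot bind it.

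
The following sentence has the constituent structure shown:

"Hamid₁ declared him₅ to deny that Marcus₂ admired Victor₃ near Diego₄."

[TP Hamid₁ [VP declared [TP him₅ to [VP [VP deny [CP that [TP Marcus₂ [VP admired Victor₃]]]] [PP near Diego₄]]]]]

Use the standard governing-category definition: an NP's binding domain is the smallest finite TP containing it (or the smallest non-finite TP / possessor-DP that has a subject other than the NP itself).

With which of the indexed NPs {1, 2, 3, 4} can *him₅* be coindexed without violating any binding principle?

*him* is a pronoun, so Principle B applies: it must be free in its binding domain.
Binding domain of *him₅*: the matrix TP, whose subject is Hamid₁.
*Hamid₁* c-commands the pronoun within its binding domain → coindexation would violate Principle B.
*Marcus₂*: the pronoun c-commands this R-expression → coindexation would violate Principle C on *Marcus₂*.
*Victor₃*: the pronoun c-commands this R-expression → coindexation would violate Principle C on *Victor₃*.
*Diego₄*: the pronoun c-commands this R-expression → coindexation would violate Principle C on *Diego₄*.

none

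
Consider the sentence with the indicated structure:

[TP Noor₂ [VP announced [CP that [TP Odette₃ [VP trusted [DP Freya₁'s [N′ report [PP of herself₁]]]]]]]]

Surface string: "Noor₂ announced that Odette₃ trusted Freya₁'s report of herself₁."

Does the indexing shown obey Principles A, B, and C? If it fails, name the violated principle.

The two coindexed NPs are *Freya₁* and *herself₁*.
*herself₁* is an anaphor; its binding domain is the possessed DP, whose subject is Freya₁. *Freya₁* c-commands it within that domain and shares its index, so Principle A is satisfied.
*Freya₁* is an R-expression; *herself₁* does not c-command it, and no other NP shares its index, so Principle C is satisfied.
All principles are respected.

grammatical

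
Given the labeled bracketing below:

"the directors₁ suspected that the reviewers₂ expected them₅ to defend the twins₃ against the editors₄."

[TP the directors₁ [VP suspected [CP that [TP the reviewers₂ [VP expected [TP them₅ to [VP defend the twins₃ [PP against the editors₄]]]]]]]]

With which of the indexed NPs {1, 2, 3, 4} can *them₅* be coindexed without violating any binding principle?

*them* is a pronoun, so Principle B applies: it must be free in its binding domain.
Binding domain of *them₅*: the embedded TP, whose subject is the reviewers₂.
*the directors₁* c-commands the pronoun but from outside its binding domain, and is not c-commanded by it → coindexation permitted.
*the reviewers₂* c-commands the pronoun within its binding domain → coindexation would violate Principle B.
*the twins₃*: the pronoun c-commands this R-expression → coindexation would violate Principle C on *the twins₃*.
*the editors₄*: the pronoun c-commands this R-expression → coindexation would violate Principle C on *the editors₄*.

{1}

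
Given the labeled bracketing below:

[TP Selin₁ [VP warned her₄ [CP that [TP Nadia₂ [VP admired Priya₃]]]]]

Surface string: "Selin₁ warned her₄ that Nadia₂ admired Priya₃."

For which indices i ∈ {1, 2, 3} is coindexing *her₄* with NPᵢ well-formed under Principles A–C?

*her* is a pronoun, so Principle B applies: it must be free in its binding domain.
Binding domain of *her₄*: the matrix TP, whose subject is Selin₁.
*Selin₁* c-commands the pronoun within its binding domain → coindexation would violate Principle B.
*Nadia₂*: the pronoun c-commands this R-expression → coindexation would violate Principle C on *Nadia₂*.
*Priya₃*: the pronoun c-commands this R-expression → coindexation would violate Principle C on *Priya₃*.

none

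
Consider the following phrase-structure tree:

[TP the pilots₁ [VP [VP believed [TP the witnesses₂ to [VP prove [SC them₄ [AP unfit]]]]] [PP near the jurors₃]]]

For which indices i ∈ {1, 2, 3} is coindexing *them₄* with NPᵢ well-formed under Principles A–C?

{1, 3}

*them* is a pronoun, so Principle B applies: it must be free in its binding domain.
Binding domain of *them₄*: the embedded TP, whose subject is the witnesses₂.
*the pilots₁* c-commands the pronoun but from outside its binding domain, and is not c-commanded by it → coindexation permitted.
*the witnesses₂* c-commands the pronoun within its binding domain → coindexation would violate Principle B.
*the jurors₃* and the pronoun do not c-command one another → neither Principle B nor Principle C is at stake; coindexation permitted.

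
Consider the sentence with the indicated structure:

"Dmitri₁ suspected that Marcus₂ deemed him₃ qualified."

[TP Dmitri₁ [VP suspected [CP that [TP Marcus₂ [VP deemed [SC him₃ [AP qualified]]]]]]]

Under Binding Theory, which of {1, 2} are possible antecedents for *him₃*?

{1}

*him* is a pronoun, so Principle B applies: it must be free in its binding domain.
Binding domain of *him₃*: the embedded TP, whose subject is Marcus₂.
*Dmitri₁* c-commands the pronoun but from outside its binding domain, and is not c-commanded by it → coindexation permitted.
*Marcus₂* c-commands the pronoun within its binding domain → coindexation would violate Principle B.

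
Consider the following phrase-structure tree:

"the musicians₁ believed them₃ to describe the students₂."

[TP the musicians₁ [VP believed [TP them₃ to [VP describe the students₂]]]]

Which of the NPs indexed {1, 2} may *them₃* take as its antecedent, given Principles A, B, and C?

none

*them* is a pronoun, so Principle B applies: it must be free in its binding domain.
Binding domain of *them₃*: the matrix TP, whose subject is the musicians₁.
*the musicians₁* c-commands the pronoun within its binding domain → coindexation would violate Principle B.
*the students₂*: the pronoun c-commands this R-expression → coindexation would violate Principle C on *the students₂*.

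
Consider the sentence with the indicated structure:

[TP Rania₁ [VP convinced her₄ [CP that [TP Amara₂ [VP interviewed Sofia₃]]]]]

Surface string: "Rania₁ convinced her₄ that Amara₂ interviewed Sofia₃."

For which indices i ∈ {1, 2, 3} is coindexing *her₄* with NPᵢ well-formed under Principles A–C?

none

*her* is a pronoun, so Principle B applies: it must be free in its binding domain.
Binding domain of *her₄*: the matrix TP, whose subject is Rania₁.
*Rania₁* c-commands the pronoun within its binding domain → coindexation would violate Principle B.
*Amara₂*: the pronoun c-commands this R-expression → coindexation would violate Principle C on *Amara₂*.
*Sofia₃*: the pronoun c-commands this R-expression → coindexation would violate Principle C on *Sofia₃*.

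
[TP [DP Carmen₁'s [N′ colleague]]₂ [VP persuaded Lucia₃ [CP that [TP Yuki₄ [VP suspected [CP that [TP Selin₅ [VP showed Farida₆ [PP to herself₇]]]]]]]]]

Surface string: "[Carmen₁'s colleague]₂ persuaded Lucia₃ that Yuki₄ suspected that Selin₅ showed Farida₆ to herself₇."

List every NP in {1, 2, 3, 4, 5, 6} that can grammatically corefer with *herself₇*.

*herself* is an anaphor, so Principle A applies: it must be bound in its binding domain.
Binding domain of *herself₇*: the embedded TP, whose subject is Selin₅.
*Carmen₁* does not c-command the anaphor → cannot bind it.
*[Carmen₁'s colleague]₂* c-commands the anaphor but is outside its binding domain → cannot satisfy Principle A.
*Lucia₃* c-commands the anaphor but is outside its binding domain → cannot satisfy Principle A.
*Yuki₄* c-commands the anaphor but is outside its binding domain → cannot satisfy Principle A.
*Selin₅* c-commands the anaphor within its binding domain → licit binder.
*Farida₆* c-commands the anaphor within its binding domain → licit binder.

{5, 6}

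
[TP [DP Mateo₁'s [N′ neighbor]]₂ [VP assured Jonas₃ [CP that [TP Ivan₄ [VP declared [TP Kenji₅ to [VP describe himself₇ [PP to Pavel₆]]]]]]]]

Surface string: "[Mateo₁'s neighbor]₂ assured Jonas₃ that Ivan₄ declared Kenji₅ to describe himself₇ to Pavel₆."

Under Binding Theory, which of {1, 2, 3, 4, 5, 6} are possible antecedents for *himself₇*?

*himself* is an anaphor, so Principle A applies: it must be bound in its binding domain.
Binding domain of *himself₇*: the embedded TP, whose subject is Kenji₅.
*Mateo₁* does not c-command the anaphor → cannot bind it.
*[Mateo₁'s neighbor]₂* c-commands the anaphor but is outside its binding domain → cannot satisfy Principle A.
*Jonas₃* c-commands the anaphor but is outside its binding domain → cannot satisfy Principle A.
*Ivan₄* c-commands the anaphor but is outside its binding domain → cannot satisfy Principle A.
*Kenji₅* c-commands the anaphor within its binding domain → licit binder.
*Pavel₆* does not c-command the anaphor → cannot bind it.

{5}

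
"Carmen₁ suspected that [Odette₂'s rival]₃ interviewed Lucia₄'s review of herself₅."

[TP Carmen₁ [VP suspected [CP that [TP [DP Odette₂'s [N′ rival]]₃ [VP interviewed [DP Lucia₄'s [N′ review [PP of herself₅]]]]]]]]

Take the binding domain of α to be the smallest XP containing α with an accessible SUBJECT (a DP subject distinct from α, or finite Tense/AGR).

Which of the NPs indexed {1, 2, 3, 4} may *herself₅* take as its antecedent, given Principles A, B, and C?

{4}

*herself* is an anaphor, so Principle A applies: it must be bound in its binding domain.
Binding domain of *herself₅*: the possessed DP, whose subject is Lucia₄.
*Carmen₁* c-commands the anaphor but is outside its binding domain → cannot satisfy Principle A.
*Odette₂* does not c-command the anaphor → cannot bind it.
*[Odette₂'s rival]₃* c-commands the anaphor but is outside its binding domain → cannot satisfy Principle A.
*Lucia₄* c-commands the anaphor within its binding domain → licit binder.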